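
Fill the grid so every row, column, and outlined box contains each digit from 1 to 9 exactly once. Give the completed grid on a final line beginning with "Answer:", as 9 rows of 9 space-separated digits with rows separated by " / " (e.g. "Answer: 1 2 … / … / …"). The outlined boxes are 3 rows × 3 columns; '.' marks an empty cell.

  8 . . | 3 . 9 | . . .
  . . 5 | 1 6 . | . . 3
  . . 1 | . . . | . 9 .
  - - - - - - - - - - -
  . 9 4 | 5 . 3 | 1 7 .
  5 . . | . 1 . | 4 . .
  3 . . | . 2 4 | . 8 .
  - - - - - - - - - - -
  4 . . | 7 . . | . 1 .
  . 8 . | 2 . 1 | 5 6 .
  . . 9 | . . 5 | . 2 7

Step 1. [r5c6∈{6,7,8}] in box 5, 7 fits only at r5c6. So r5c6=7.
Step 2. [r3c2∈{2,3,4,6,7}] row 3 places 3 nowhere but r3c2 ⇒ r3c2=3.
Step 3. [r1c9∈{1,2,4,5,6}] in row 1, 1 fits only at r1c9 ⇒ r1c9=1.
Step 4. [r7c6∈{6,8}] col 6 places 6 nowhere but r7c6, so r7c6=6.
Step 5. [r4c5∈{8}] only 8 remains possible at r4c5, so r4c5=8.
Step 6. [r9c4∈{4,8}] in box 8, 8 fits only at r9c4 ⇒ r9c4=8.
Step 7. [r9c5∈{3,4}] across row 9, 4 lands solely at r9c5, so r9c5=4.
Step 8. [r2c8∈{4}] only 4 remains possible at r2c8, so r2c8=4.
Step 9. [r1c2∈{2,4,6,7}] row 1 places 4 nowhere but r1c2. So r1c2=4.
Step 10. [r6c9∈{5,6,9}] 5 has one home in row 6: r6c9. So r6c9=5.
Step 11. [r8c1∈{7}] r8c1 has the single candidate 7. So r8c1=7.
Step 12. [r6c2∈{1,6,7}] in row 6, 1 fits only at r6c2 ⇒ r6c2=1.
Step 13. [r2c2∈{2,7}] col 2 places 7 nowhere but r2c2, so r2c2=7.
Step 14. [r8c3∈{3}] r8c3 has the single candidate 3, so r8c3=3.
Step 15. [r7c3∈{2}] r7c3 is down to just 2. So r7c3=2.
Step 16. [r1c7∈{2,6,7}] row 1 places 2 nowhere but r1c7. So r1c7=2.
Step 17. [r2c7∈{8}] r2c7's peers cover all but 8 ⇒ r2c7=8.
Step 18. [r3c9∈{6}] only 6 remains possible at r3c9 ⇒ r3c9=6.
Step 19. [r4c1∈{2,6}] 6 has one home in row 4: r4c1, so r4c1=6.
Step 20. [r7c5∈{3,9}] col 5 places 3 nowhere but r7c5, so r7c5=3.
Step 21. [r7c7∈{9}] r7c7's peers cover all but 9. So r7c7=9.
Step 22. [r3c1∈{2}] r3c1's peers cover all but 2 ⇒ r3c1=2.
Step 23. [r1c5∈{5,7}] 7 has one home in row 1: r1c5 ⇒ r1c5=7.
Step 24. [r5c4∈{6,9}] r5c4 is the only open cell in row 5 admitting 6. So r5c4=6.
Step 25. [r5c2∈{2}] only 2 remains possible at r5c2 ⇒ r5c2=2.
Step 26. [r3c4∈{4}] only 4 remains possible at r3c4, so r3c4=4.
Step 27. [r8c9∈{4}] only 4 remains possible at r8c9, so r8c9=4.
Step 28. [r5c9∈{9}] r5c9 has the single candidate 9. So r5c9=9.
Step 29. [r1c3∈{6}] r1c3 is down to just 6 ⇒ r1c3=6.
Step 30. [r2c1∈{9}] r2c1's peers cover all but 9, so r2c1=9.
Step 31. [r6c3∈{7}] r6c3 has the single candidate 7. So r6c3=7.
Step 32. [r3c6∈{8}] r3c6 is down to just 8 ⇒ r3c6=8.
Step 33. [r3c7∈{7}] r3c7 is down to just 7. So r3c7=7.
Step 34. [r5c3∈{8}] r5c3's peers cover all but 8. So r5c3=8.
Step 35. [r5c8∈{3}] nothing but 3 survives at r5c8, so r5c8=3.
Step 36. [r3c5∈{5}] r3c5 has the single candidate 5, so r3c5=5.
Step 37. [r8c5∈{9}] r8c5's peers cover all but 9 ⇒ r8c5=9.
Step 38. [r2c6∈{2}] nothing but 2 survives at r2c6, so r2c6=2.
Step 39. [r9c7∈{3}] nothing but 3 survives at r9c7, so r9c7=3.
Step 40. [r1c8∈{5}] r1c8 has the single candidate 5. So r1c8=5.
Step 41. [r7c2∈{5}] r7c2 has the single candidate 5 ⇒ r7c2=5.
Step 42. [r9c2∈{6}] r9c2 is down to just 6 ⇒ r9c2=6.
Step 43. [r6c7∈{6}] r6c7's peers cover all but 6, so r6c7=6.
Step 44. [r9c1∈{1}] only 1 remains possible at r9c1, so r9c1=1.
Step 45. [r4c9∈{2}] nothing but 2 survives at r4c9. So r4c9=2.
Step 46. [r6c4∈{9}] r6c4 has the single candidate 9 ⇒ r6c4=9.
Step 47. [r7c9∈{8}] nothing but 8 survives at r7c9. So r7c9=8.

Answer: 8 4 6 3 7 9 2 5 1 / 9 7 5 1 6 2 8 4 3 / 2 3 1 4 5 8 7 9 6 / 6 9 4 5 8 3 1 7 2 / 5 2 8 6 1 7 4 3 9 / 3 1 7 9 2 4 6 8 5 / 4 5 2 7 3 6 9 1 8 / 7 8 3 2 9 1 5 6 4 / 1 6 9 8 4 5 3 2 7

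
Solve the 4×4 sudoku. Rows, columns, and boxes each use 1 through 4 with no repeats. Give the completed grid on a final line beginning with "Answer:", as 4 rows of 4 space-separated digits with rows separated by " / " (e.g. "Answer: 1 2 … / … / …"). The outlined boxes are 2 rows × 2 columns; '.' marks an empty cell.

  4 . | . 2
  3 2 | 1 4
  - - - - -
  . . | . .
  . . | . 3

Step 1. [r1c2∈{1}] r1c2 has the single candidate 1. So r1c2=1.
Step 2. [r4c1∈{1,2}] 1 has one home in row 4: r4c1, so r4c1=1.
Step 3. [r4c2∈{4}] r4c2's peers cover all but 4 ⇒ r4c2=4.
Step 4. [r3c3∈{2,4}] across row 3, 4 lands solely at r3c3 ⇒ r3c3=4.
Step 5. [r3c1∈{2}] nothing but 2 survives at r3c1. So r3c1=2.
Step 6. [r3c2∈{3}] r3c2 is down to just 3 ⇒ r3c2=3.
Step 7. [r4c3∈{2}] r4c3 has the single candidate 2. So r4c3=2.
Step 8. [r1c3∈{3}] r1c3's peers cover all but 3. So r1c3=3.
Step 9. [r3c4∈{1}] nothing but 1 survives at r3c4. So r3c4=1.

Answer: 4 1 3 2 / 3 2 1 4 / 2 3 4 1 / 1 4 2 3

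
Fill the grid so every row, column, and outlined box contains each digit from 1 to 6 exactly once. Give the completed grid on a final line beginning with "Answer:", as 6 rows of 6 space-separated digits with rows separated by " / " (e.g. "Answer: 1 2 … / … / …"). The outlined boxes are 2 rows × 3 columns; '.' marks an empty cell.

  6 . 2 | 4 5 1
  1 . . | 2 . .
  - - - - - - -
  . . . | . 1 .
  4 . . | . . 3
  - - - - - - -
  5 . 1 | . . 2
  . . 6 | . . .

Step 1. [r1c2∈{3}] nothing but 3 survives at r1c2. So r1c2=3.
Step 2. [r4c3∈{5}] only 5 remains possible at r4c3 ⇒ r4c3=5.
Step 3. [r4c4∈{6}] r4c4's peers cover all but 6, so r4c4=6.
Step 4. [r6c1∈{2,3}] box 5 places 3 nowhere but r6c1. So r6c1=3.
Step 5. [r5c2∈{4}] nothing but 4 survives at r5c2, so r5c2=4.
Step 6. [r5c5∈{3,6}] 6 has one home in row 5: r5c5 ⇒ r5c5=6.
Step 7. [r3c1∈{2}] r3c1 has the single candidate 2, so r3c1=2.
Step 8. [r3c6∈{4,5}] in row 3, 4 fits only at r3c6, so r3c6=4.
Step 9. [r3c4∈{5}] only 5 remains possible at r3c4, so r3c4=5.
Step 10. [r3c2∈{6}] r3c2's peers cover all but 6. So r3c2=6.
Step 11. [r6c5∈{4}] r6c5 has the single candidate 4 ⇒ r6c5=4.
Step 12. [r5c4∈{3}] only 3 remains possible at r5c4, so r5c4=3.
Step 13. [r2c6∈{6}] r2c6 is down to just 6, so r2c6=6.
Step 14. [r6c6∈{5}] r6c6 is down to just 5. So r6c6=5.
Step 15. [r2c2∈{5}] r2c2 is down to just 5, so r2c2=5.
Step 16. [r2c5∈{3}] r2c5 is down to just 3 ⇒ r2c5=3.
Step 17. [r4c2∈{1}] nothing but 1 survives at r4c2, so r4c2=1.
Step 18. [r6c4∈{1}] r6c4 has the single candidate 1, so r6c4=1.
Step 19. [r2c3∈{4}] only 4 remains possible at r2c3. So r2c3=4.
Step 20. [r4c5∈{2}] only 2 remains possible at r4c5 ⇒ r4c5=2.
Step 21. [r6c2∈{2}] only 2 remains possible at r6c2 ⇒ r6c2=2.
Step 22. [r3c3∈{3}] r3c3 is down to just 3. So r3c3=3.

Answer: 6 3 2 4 5 1 / 1 5 4 2 3 6 / 2 6 3 5 1 4 / 4 1 5 6 2 3 / 5 4 1 3 6 2 / 3 2 6 1 4 5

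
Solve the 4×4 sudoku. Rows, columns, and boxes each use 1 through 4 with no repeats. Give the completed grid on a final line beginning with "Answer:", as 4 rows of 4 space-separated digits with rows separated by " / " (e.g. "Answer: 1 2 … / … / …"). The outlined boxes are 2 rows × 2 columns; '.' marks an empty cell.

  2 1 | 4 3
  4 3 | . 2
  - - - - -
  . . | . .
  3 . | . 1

Step 1. [r4c3∈{2}] r4c3 has the single candidate 2. So r4c3=2.
Step 2. [r3c4∈{4}] r3c4's peers cover all but 4. So r3c4=4.
Step 3. [r2c3∈{1}] only 1 remains possible at r2c3 ⇒ r2c3=1.
Step 4. [r4c2∈{4}] r4c2 has the single candidate 4, so r4c2=4.
Step 5. [r3c3∈{3}] nothing but 3 survives at r3c3 ⇒ r3c3=3.
Step 6. [r3c2∈{2}] only 2 remains possible at r3c2, so r3c2=2.
Step 7. [r3c1∈{1}] only 1 remains possible at r3c1, so r3c1=1.

Answer: 2 1 4 3 / 4 3 1 2 / 1 2 3 4 / 3 4 2 1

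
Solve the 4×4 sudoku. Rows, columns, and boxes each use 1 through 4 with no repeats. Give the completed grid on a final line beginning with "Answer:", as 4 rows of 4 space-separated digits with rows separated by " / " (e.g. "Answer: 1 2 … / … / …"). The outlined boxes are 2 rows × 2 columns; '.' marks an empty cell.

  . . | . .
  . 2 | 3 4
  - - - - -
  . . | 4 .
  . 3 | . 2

Step 1. [r3c2∈{1}] r3c2 has the single candidate 1. So r3c2=1.
Step 2. [r1c4∈{1}] r1c4 is down to just 1, so r1c4=1.
Step 3. [r4c1∈{4}] r4c1 is down to just 4 ⇒ r4c1=4.
Step 4. [r1c2∈{4}] r1c2 is down to just 4 ⇒ r1c2=4.
Step 5. [r4c3∈{1}] r4c3 has the single candidate 1 ⇒ r4c3=1.
Step 6. [r3c1∈{2}] only 2 remains possible at r3c1. So r3c1=2.
Step 7. [r1c1∈{3}] nothing but 3 survives at r1c1. So r1c1=3.
Step 8. [r2c1∈{1}] nothing but 1 survives at r2c1 ⇒ r2c1=1.
Step 9. [r3c4∈{3}] r3c4's peers cover all but 3 ⇒ r3c4=3.
Step 10. [r1c3∈{2}] only 2 remains possible at r1c3 ⇒ r1c3=2.

Answer: 3 4 2 1 / 1 2 3 4 / 2 1 4 3 / 4 3 1 2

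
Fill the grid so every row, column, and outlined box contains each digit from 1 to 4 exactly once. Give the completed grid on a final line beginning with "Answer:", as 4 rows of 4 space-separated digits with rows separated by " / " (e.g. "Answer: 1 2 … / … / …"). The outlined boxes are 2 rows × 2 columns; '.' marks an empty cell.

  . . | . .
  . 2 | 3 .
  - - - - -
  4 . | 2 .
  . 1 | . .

Step 1. [r1c3∈{1,4}] col 3 places 1 nowhere but r1c3, so r1c3=1.
Step 2. [r3c2∈{3}] r3c2's peers cover all but 3, so r3c2=3.
Step 3. [r2c4∈{4}] r2c4's peers cover all but 4 ⇒ r2c4=4.
Step 4. [r2c1∈{1}] only 1 remains possible at r2c1 ⇒ r2c1=1.
Step 5. [r4c3∈{4}] only 4 remains possible at r4c3 ⇒ r4c3=4.
Step 6. [r3c4∈{1}] r3c4 has the single candidate 1. So r3c4=1.
Step 7. [r1c4∈{2}] only 2 remains possible at r1c4. So r1c4=2.
Step 8. [r1c1∈{3}] r1c1 is down to just 3, so r1c1=3.
Step 9. [r4c4∈{3}] r4c4's peers cover all but 3. So r4c4=3.
Step 10. [r4c1∈{2}] nothing but 2 survives at r4c1, so r4c1=2.
Step 11. [r1c2∈{4}] only 4 remains possible at r1c2, so r1c2=4.

Answer: 3 4 1 2 / 1 2 3 4 / 4 3 2 1 / 2 1 4 3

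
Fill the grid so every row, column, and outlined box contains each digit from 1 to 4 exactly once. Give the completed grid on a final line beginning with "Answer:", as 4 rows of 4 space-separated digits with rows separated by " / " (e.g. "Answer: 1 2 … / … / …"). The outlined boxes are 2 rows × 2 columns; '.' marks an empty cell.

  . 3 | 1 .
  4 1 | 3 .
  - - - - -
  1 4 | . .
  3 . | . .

Step 1. [r3c3∈{2}] r3c3 is down to just 2 ⇒ r3c3=2.
Step 2. [r1c4∈{2,4}] row 1 places 4 nowhere but r1c4 ⇒ r1c4=4.
Step 3. [r4c2∈{2}] r4c2 has the single candidate 2. So r4c2=2.
Step 4. [r1c1∈{2}] only 2 remains possible at r1c1 ⇒ r1c1=2.
Step 5. [r4c4∈{1}] r4c4's peers cover all but 1, so r4c4=1.
Step 6. [r4c3∈{4}] r4c3 has the single candidate 4 ⇒ r4c3=4.
Step 7. [r2c4∈{2}] r2c4's peers cover all but 2. So r2c4=2.
Step 8. [r3c4∈{3}] r3c4 has the single candidate 3, so r3c4=3.

Answer: 2 3 1 4 / 4 1 3 2 / 1 4 2 3 / 3 2 4 1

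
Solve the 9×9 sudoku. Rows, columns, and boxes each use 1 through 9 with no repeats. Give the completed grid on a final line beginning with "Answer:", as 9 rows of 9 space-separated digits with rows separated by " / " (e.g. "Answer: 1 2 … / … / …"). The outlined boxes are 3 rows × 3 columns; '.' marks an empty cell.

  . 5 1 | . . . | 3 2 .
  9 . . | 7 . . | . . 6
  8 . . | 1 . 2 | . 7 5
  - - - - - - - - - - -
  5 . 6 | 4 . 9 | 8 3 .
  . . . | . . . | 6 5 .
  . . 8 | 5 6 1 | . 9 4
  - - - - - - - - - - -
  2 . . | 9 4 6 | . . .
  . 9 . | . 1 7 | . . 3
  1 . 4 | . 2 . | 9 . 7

Step 1. [r3c3∈{3}] r3c3 has the single candidate 3, so r3c3=3.
Step 2. [r7c2∈{3,7,8}] r7c2 is the only open cell in row 7 admitting 3, so r7c2=3.
Step 3. [r5c4∈{2,3,8}] col 4 places 2 nowhere but r5c4, so r5c4=2.
Step 4. [r9c2∈{6,8}] in col 2, 8 fits only at r9c2. So r9c2=8.
Step 5. [r3c7∈{4}] nothing but 4 survives at r3c7 ⇒ r3c7=4.
Step 6. [r1c1∈{4,6,7}] 7 has one home in row 1: r1c1 ⇒ r1c1=7.
Step 7. [r5c9∈{1}] r5c9's peers cover all but 1, so r5c9=1.
Step 8. [r2c5∈{3,5,8}] 5 has one home in col 5: r2c5, so r2c5=5.
Step 9. [r5c5∈{3,7,8}] col 5 places 3 nowhere but r5c5, so r5c5=3.
Step 10. [r1c5∈{8,9}] col 5 places 8 nowhere but r1c5. So r1c5=8.
Step 11. [r2c2∈{2,4}] across box 1, 4 lands solely at r2c2, so r2c2=4.
Step 12. [r2c8∈{1,8}] row 2 places 8 nowhere but r2c8, so r2c8=8.
Step 13. [r5c2∈{7}] nothing but 7 survives at r5c2, so r5c2=7.
Step 14. [r6c2∈{2}] only 2 remains possible at r6c2. So r6c2=2.
Step 15. [r8c3∈{5}] r8c3 is down to just 5, so r8c3=5.
Step 16. [r7c7∈{1,5}] in row 7, 5 fits only at r7c7 ⇒ r7c7=5.
Step 17. [r2c6∈{3}] r2c6 has the single candidate 3 ⇒ r2c6=3.
Step 18. [r8c1∈{6}] r8c1 has the single candidate 6, so r8c1=6.
Step 19. [r8c7∈{2}] r8c7 has the single candidate 2. So r8c7=2.
Step 20. [r5c1∈{4}] only 4 remains possible at r5c1, so r5c1=4.
Step 21. [r9c8∈{6}] only 6 remains possible at r9c8. So r9c8=6.
Step 22. [r6c1∈{3}] r6c1 has the single candidate 3. So r6c1=3.
Step 23. [r2c3∈{2}] r2c3's peers cover all but 2 ⇒ r2c3=2.
Step 24. [r4c9∈{2}] r4c9 is down to just 2 ⇒ r4c9=2.
Step 25. [r4c5∈{7}] nothing but 7 survives at r4c5 ⇒ r4c5=7.
Step 26. [r1c9∈{9}] nothing but 9 survives at r1c9 ⇒ r1c9=9.
Step 27. [r8c8∈{4}] r8c8 is down to just 4, so r8c8=4.
Step 28. [r1c4∈{6}] only 6 remains possible at r1c4, so r1c4=6.
Step 29. [r5c3∈{9}] nothing but 9 survives at r5c3. So r5c3=9.
Step 30. [r1c6∈{4}] r1c6 is down to just 4 ⇒ r1c6=4.
Step 31. [r7c8∈{1}] r7c8's peers cover all but 1. So r7c8=1.
Step 32. [r4c2∈{1}] r4c2's peers cover all but 1 ⇒ r4c2=1.
Step 33. [r2c7∈{1}] r2c7 is down to just 1 ⇒ r2c7=1.
Step 34. [r8c4∈{8}] r8c4 is down to just 8, so r8c4=8.
Step 35. [r9c4∈{3}] r9c4 is down to just 3, so r9c4=3.
Step 36. [r6c7∈{7}] only 7 remains possible at r6c7, so r6c7=7.
Step 37. [r5c6∈{8}] r5c6 is down to just 8. So r5c6=8.
Step 38. [r3c2∈{6}] r3c2's peers cover all but 6 ⇒ r3c2=6.
Step 39. [r3c5∈{9}] only 9 remains possible at r3c5, so r3c5=9.
Step 40. [r9c6∈{5}] r9c6 is down to just 5. So r9c6=5.
Step 41. [r7c3∈{7}] only 7 remains possible at r7c3, so r7c3=7.
Step 42. [r7c9∈{8}] r7c9's peers cover all but 8 ⇒ r7c9=8.

Answer: 7 5 1 6 8 4 3 2 9 / 9 4 2 7 5 3 1 8 6 / 8 6 3 1 9 2 4 7 5 / 5 1 6 4 7 9 8 3 2 / 4 7 9 2 3 8 6 5 1 / 3 2 8 5 6 1 7 9 4 / 2 3 7 9 4 6 5 1 8 / 6 9 5 8 1 7 2 4 3 / 1 8 4 3 2 5 9 6 7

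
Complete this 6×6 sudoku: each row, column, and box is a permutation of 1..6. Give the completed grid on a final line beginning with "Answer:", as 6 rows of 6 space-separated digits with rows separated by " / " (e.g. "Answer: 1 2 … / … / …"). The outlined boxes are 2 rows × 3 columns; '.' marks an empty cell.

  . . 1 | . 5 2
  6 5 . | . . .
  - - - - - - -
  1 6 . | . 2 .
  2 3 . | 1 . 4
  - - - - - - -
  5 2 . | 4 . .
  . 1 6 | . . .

Step 1. [r2c4∈{3}] nothing but 3 survives at r2c4, so r2c4=3.
Step 2. [r6c5∈{3}] nothing but 3 survives at r6c5. So r6c5=3.
Step 3. [r3c4∈{5}] nothing but 5 survives at r3c4. So r3c4=5.
Step 4. [r5c6∈{1,6}] in col 6, 6 fits only at r5c6, so r5c6=6.
Step 5. [r1c2∈{4}] r1c2's peers cover all but 4, so r1c2=4.
Step 6. [r5c5∈{1}] only 1 remains possible at r5c5. So r5c5=1.
Step 7. [r1c1∈{3}] only 3 remains possible at r1c1 ⇒ r1c1=3.
Step 8. [r2c3∈{2}] r2c3 has the single candidate 2 ⇒ r2c3=2.
Step 9. [r3c6∈{3}] r3c6's peers cover all but 3. So r3c6=3.
Step 10. [r6c1∈{4}] r6c1 has the single candidate 4 ⇒ r6c1=4.
Step 11. [r1c4∈{6}] r1c4 is down to just 6, so r1c4=6.
Step 12. [r4c5∈{6}] only 6 remains possible at r4c5, so r4c5=6.
Step 13. [r3c3∈{4}] r3c3's peers cover all but 4 ⇒ r3c3=4.
Step 14. [r6c4∈{2}] r6c4 has the single candidate 2. So r6c4=2.
Step 15. [r2c6∈{1}] r2c6's peers cover all but 1 ⇒ r2c6=1.
Step 16. [r6c6∈{5}] nothing but 5 survives at r6c6 ⇒ r6c6=5.
Step 17. [r5c3∈{3}] r5c3's peers cover all but 3. So r5c3=3.
Step 18. [r2c5∈{4}] nothing but 4 survives at r2c5. So r2c5=4.
Step 19. [r4c3∈{5}] r4c3 is down to just 5, so r4c3=5.

Answer: 3 4 1 6 5 2 / 6 5 2 3 4 1 / 1 6 4 5 2 3 / 2 3 5 1 6 4 / 5 2 3 4 1 6 / 4 1 6 2 3 5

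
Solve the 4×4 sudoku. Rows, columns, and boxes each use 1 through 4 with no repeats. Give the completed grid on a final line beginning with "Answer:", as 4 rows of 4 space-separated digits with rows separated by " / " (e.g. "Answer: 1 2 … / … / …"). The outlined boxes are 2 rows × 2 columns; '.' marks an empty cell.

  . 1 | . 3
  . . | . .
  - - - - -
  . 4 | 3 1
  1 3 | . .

Step 1. [r2c2∈{2}] r2c2 is down to just 2 ⇒ r2c2=2.
Step 2. [r2c4∈{4}] r2c4 has the single candidate 4, so r2c4=4.
Step 3. [r1c3∈{2}] nothing but 2 survives at r1c3, so r1c3=2.
Step 4. [r1c1∈{4}] r1c1's peers cover all but 4 ⇒ r1c1=4.
Step 5. [r3c1∈{2}] r3c1 has the single candidate 2, so r3c1=2.
Step 6. [r4c3∈{4}] only 4 remains possible at r4c3. So r4c3=4.
Step 7. [r4c4∈{2}] r4c4 is down to just 2 ⇒ r4c4=2.
Step 8. [r2c3∈{1}] r2c3 is down to just 1 ⇒ r2c3=1.
Step 9. [r2c1∈{3}] nothing but 3 survives at r2c1, so r2c1=3.

Answer: 4 1 2 3 / 3 2 1 4 / 2 4 3 1 / 1 3 4 2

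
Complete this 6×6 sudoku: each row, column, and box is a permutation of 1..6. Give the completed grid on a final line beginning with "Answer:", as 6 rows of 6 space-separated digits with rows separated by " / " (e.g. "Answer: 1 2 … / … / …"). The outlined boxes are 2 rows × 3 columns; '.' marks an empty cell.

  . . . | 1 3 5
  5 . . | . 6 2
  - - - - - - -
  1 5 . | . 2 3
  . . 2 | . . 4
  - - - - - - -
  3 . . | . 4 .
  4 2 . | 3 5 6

Step 1. [r4c1∈{6}] r4c1's peers cover all but 6, so r4c1=6.
Step 2. [r2c3∈{1,3,4}] col 3 places 3 nowhere but r2c3 ⇒ r2c3=3.
Step 3. [r5c6∈{1}] r5c6 has the single candidate 1, so r5c6=1.
Step 4. [r5c2∈{6}] r5c2 is down to just 6 ⇒ r5c2=6.
Step 5. [r1c2∈{4}] r1c2's peers cover all but 4. So r1c2=4.
Step 6. [r1c3∈{6}] nothing but 6 survives at r1c3, so r1c3=6.
Step 7. [r4c5∈{1}] r4c5 has the single candidate 1. So r4c5=1.
Step 8. [r3c4∈{6}] nothing but 6 survives at r3c4 ⇒ r3c4=6.
Step 9. [r4c4∈{5}] only 5 remains possible at r4c4 ⇒ r4c4=5.
Step 10. [r5c3∈{5}] r5c3 has the single candidate 5 ⇒ r5c3=5.
Step 11. [r2c2∈{1}] only 1 remains possible at r2c2, so r2c2=1.
Step 12. [r3c3∈{4}] r3c3 is down to just 4, so r3c3=4.
Step 13. [r4c2∈{3}] r4c2's peers cover all but 3. So r4c2=3.
Step 14. [r5c4∈{2}] nothing but 2 survives at r5c4. So r5c4=2.
Step 15. [r2c4∈{4}] r2c4's peers cover all but 4, so r2c4=4.
Step 16. [r6c3∈{1}] r6c3's peers cover all but 1, so r6c3=1.
Step 17. [r1c1∈{2}] nothing but 2 survives at r1c1, so r1c1=2.

Answer: 2 4 6 1 3 5 / 5 1 3 4 6 2 / 1 5 4 6 2 3 / 6 3 2 5 1 4 / 3 6 5 2 4 1 / 4 2 1 3 5 6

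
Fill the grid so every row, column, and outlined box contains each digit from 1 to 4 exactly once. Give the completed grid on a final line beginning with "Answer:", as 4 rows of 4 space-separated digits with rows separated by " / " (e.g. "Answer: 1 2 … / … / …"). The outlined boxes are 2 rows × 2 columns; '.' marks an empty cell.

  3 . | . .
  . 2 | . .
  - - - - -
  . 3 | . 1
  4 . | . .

Step 1. [r1c2∈{1,4}] 4 has one home in col 2: r1c2 ⇒ r1c2=4.
Step 2. [r3c3∈{2,4}] 4 has one home in row 3: r3c3. So r3c3=4.
Step 3. [r1c4∈{2}] only 2 remains possible at r1c4 ⇒ r1c4=2.
Step 4. [r4c4∈{3}] r4c4 is down to just 3, so r4c4=3.
Step 5. [r2c3∈{1,3}] r2c3 is the only open cell in row 2 admitting 3, so r2c3=3.
Step 6. [r4c3∈{2}] r4c3 is down to just 2, so r4c3=2.
Step 7. [r1c3∈{1}] nothing but 1 survives at r1c3, so r1c3=1.
Step 8. [r4c2∈{1}] r4c2 has the single candidate 1 ⇒ r4c2=1.
Step 9. [r2c4∈{4}] only 4 remains possible at r2c4. So r2c4=4.
Step 10. [r3c1∈{2}] only 2 remains possible at r3c1. So r3c1=2.
Step 11. [r2c1∈{1}] only 1 remains possible at r2c1. So r2c1=1.

Answer: 3 4 1 2 / 1 2 3 4 / 2 3 4 1 / 4 1 2 3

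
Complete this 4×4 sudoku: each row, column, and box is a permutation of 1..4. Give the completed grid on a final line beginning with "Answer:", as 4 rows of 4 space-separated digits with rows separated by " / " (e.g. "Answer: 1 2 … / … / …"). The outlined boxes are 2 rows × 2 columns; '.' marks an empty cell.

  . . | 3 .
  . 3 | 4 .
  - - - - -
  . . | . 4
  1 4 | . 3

Step 1. [r2c1∈{2}] nothing but 2 survives at r2c1 ⇒ r2c1=2.
Step 2. [r1c4∈{1,2}] in row 1, 2 fits only at r1c4. So r1c4=2.
Step 3. [r4c3∈{2}] r4c3 is down to just 2. So r4c3=2.
Step 4. [r3c3∈{1}] r3c3's peers cover all but 1. So r3c3=1.
Step 5. [r1c2∈{1}] nothing but 1 survives at r1c2, so r1c2=1.
Step 6. [r3c2∈{2}] only 2 remains possible at r3c2 ⇒ r3c2=2.
Step 7. [r2c4∈{1}] r2c4 is down to just 1, so r2c4=1.
Step 8. [r3c1∈{3}] r3c1's peers cover all but 3. So r3c1=3.
Step 9. [r1c1∈{4}] nothing but 4 survives at r1c1. So r1c1=4.

Answer: 4 1 3 2 / 2 3 4 1 / 3 2 1 4 / 1 4 2 3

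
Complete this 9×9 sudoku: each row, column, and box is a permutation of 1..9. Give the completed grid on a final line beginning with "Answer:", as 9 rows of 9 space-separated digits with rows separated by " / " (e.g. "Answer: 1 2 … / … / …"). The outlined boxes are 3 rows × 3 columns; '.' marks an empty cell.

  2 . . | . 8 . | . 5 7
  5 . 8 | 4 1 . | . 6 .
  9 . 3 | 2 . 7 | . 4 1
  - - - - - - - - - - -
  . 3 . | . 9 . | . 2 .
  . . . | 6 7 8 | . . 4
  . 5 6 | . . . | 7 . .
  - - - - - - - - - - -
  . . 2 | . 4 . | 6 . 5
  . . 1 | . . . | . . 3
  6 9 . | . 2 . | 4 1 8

Step 1. [r6c9∈{9}] r6c9's peers cover all but 9. So r6c9=9.
Step 2. [r5c1∈{1}] r5c1 is down to just 1 ⇒ r5c1=1.
Step 3. [r7c1∈{3,7,8}] in col 1, 3 fits only at r7c1. So r7c1=3.
Step 4. [r4c7∈{1,5,8}] r4c7 is the only open cell in col 7 admitting 1, so r4c7=1.
Step 5. [r4c1∈{4,7,8}] row 4 places 8 nowhere but r4c1. So r4c1=8.
Step 6. [r8c1∈{4,7}] r8c1 is the only open cell in col 1 admitting 7, so r8c1=7.
Step 7. [r8c8∈{9}] r8c8 is down to just 9. So r8c8=9.
Step 8. [r6c6∈{1,2,3,4}] row 6 places 2 nowhere but r6c6, so r6c6=2.
Step 9. [r4c4∈{5}] only 5 remains possible at r4c4. So r4c4=5.
Step 10. [r1c3∈{4}] r1c3's peers cover all but 4 ⇒ r1c3=4.
Step 11. [r6c4∈{1,3}] 1 has one home in row 6: r6c4. So r6c4=1.
Step 12. [r7c2∈{8}] r7c2 is down to just 8 ⇒ r7c2=8.
Step 13. [r9c4∈{3,7}] across row 9, 7 lands solely at r9c4 ⇒ r9c4=7.
Step 14. [r1c4∈{3,9}] 3 has one home in col 4: r1c4 ⇒ r1c4=3.
Step 15. [r2c6∈{9}] r2c6 is down to just 9. So r2c6=9.
Step 16. [r1c6∈{6}] nothing but 6 survives at r1c6, so r1c6=6.
Step 17. [r8c6∈{5}] r8c6 has the single candidate 5. So r8c6=5.
Step 18. [r2c7∈{2,3}] in row 2, 3 fits only at r2c7. So r2c7=3.
Step 19. [r6c5∈{3}] r6c5 is down to just 3, so r6c5=3.
Step 20. [r5c2∈{2}] r5c2 has the single candidate 2, so r5c2=2.
Step 21. [r6c1∈{4}] r6c1 is down to just 4 ⇒ r6c1=4.
Step 22. [r5c7∈{5}] only 5 remains possible at r5c7, so r5c7=5.
Step 23. [r4c3∈{7}] r4c3 has the single candidate 7 ⇒ r4c3=7.
Step 24. [r9c6∈{3}] r9c6's peers cover all but 3, so r9c6=3.
Step 25. [r3c5∈{5}] nothing but 5 survives at r3c5. So r3c5=5.
Step 26. [r2c9∈{2}] r2c9's peers cover all but 2, so r2c9=2.
Step 27. [r9c3∈{5}] r9c3 has the single candidate 5. So r9c3=5.
Step 28. [r8c5∈{6}] r8c5 is down to just 6. So r8c5=6.
Step 29. [r4c9∈{6}] nothing but 6 survives at r4c9 ⇒ r4c9=6.
Step 30. [r6c8∈{8}] only 8 remains possible at r6c8. So r6c8=8.
Step 31. [r8c2∈{4}] nothing but 4 survives at r8c2. So r8c2=4.
Step 32. [r7c6∈{1}] nothing but 1 survives at r7c6. So r7c6=1.
Step 33. [r4c6∈{4}] only 4 remains possible at r4c6 ⇒ r4c6=4.
Step 34. [r5c8∈{3}] nothing but 3 survives at r5c8, so r5c8=3.
Step 35. [r1c2∈{1}] nothing but 1 survives at r1c2, so r1c2=1.
Step 36. [r3c2∈{6}] r3c2 has the single candidate 6 ⇒ r3c2=6.
Step 37. [r5c3∈{9}] r5c3's peers cover all but 9 ⇒ r5c3=9.
Step 38. [r3c7∈{8}] nothing but 8 survives at r3c7, so r3c7=8.
Step 39. [r8c7∈{2}] only 2 remains possible at r8c7 ⇒ r8c7=2.
Step 40. [r7c8∈{7}] nothing but 7 survives at r7c8. So r7c8=7.
Step 41. [r1c7∈{9}] r1c7 has the single candidate 9, so r1c7=9.
Step 42. [r8c4∈{8}] nothing but 8 survives at r8c4. So r8c4=8.
Step 43. [r2c2∈{7}] only 7 remains possible at r2c2 ⇒ r2c2=7.
Step 44. [r7c4∈{9}] r7c4 has the single candidate 9. So r7c4=9.

Answer: 2 1 4 3 8 6 9 5 7 / 5 7 8 4 1 9 3 6 2 / 9 6 3 2 5 7 8 4 1 / 8 3 7 5 9 4 1 2 6 / 1 2 9 6 7 8 5 3 4 / 4 5 6 1 3 2 7 8 9 / 3 8 2 9 4 1 6 7 5 / 7 4 1 8 6 5 2 9 3 / 6 9 5 7 2 3 4 1 8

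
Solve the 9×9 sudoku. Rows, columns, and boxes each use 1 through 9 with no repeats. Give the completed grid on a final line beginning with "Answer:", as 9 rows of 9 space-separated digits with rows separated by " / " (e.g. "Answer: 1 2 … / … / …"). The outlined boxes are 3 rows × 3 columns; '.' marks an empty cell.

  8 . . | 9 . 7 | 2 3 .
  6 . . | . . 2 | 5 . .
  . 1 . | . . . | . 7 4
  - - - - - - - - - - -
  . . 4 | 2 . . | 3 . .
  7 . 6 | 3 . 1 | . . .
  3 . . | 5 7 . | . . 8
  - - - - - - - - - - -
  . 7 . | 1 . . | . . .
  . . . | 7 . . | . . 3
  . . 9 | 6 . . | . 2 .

Step 1. [r8c2∈{2,4,5,6,8}] across col 2, 6 lands solely at r8c2 ⇒ r8c2=6.
Step 2. [r1c3∈{5}] r1c3 is down to just 5 ⇒ r1c3=5.
Step 3. [r4c9∈{1,5,6,7,9}] 7 has one home in row 4: r4c9, so r4c9=7.
Step 4. [r3c4∈{8}] r3c4 has the single candidate 8. So r3c4=8.
Step 5. [r2c8∈{1,8,9}] in row 2, 8 fits only at r2c8. So r2c8=8.
Step 6. [r1c2∈{4}] r1c2's peers cover all but 4 ⇒ r1c2=4.
Step 7. [r9c7∈{1,4,7,8}] across row 9, 7 lands solely at r9c7. So r9c7=7.
Step 8. [r5c9∈{2,5,9}] across col 9, 2 lands solely at r5c9 ⇒ r5c9=2.
Step 9. [r6c2∈{2,9}] 2 has one home in col 2: r6c2 ⇒ r6c2=2.
Step 10. [r6c3∈{1}] only 1 remains possible at r6c3 ⇒ r6c3=1.
Step 11. [r8c7∈{1,4,8,9}] r8c7 is the only open cell in col 7 admitting 1, so r8c7=1.
Step 12. [r9c9∈{5}] r9c9's peers cover all but 5. So r9c9=5.
Step 13. [r7c7∈{4,6,8,9}] col 7 places 8 nowhere but r7c7 ⇒ r7c7=8.
Step 14. [r8c3∈{2,8}] across col 3, 8 lands solely at r8c3 ⇒ r8c3=8.
Step 15. [r9c2∈{3}] r9c2 has the single candidate 3. So r9c2=3.
Step 16. [r7c3∈{2}] only 2 remains possible at r7c3, so r7c3=2.
Step 17. [r2c2∈{9}] r2c2 is down to just 9 ⇒ r2c2=9.
Step 18. [r7c9∈{6,9}] in col 9, 9 fits only at r7c9, so r7c9=9.
Step 19. [r8c8∈{4}] r8c8 has the single candidate 4 ⇒ r8c8=4.
Step 20. [r8c1∈{5}] r8c1 has the single candidate 5, so r8c1=5.
Step 21. [r4c8∈{1,5,6,9}] r4c8 is the only open cell in row 4 admitting 1. So r4c8=1.
Step 22. [r7c1∈{4}] only 4 remains possible at r7c1, so r7c1=4.
Step 23. [r8c6∈{9}] r8c6 is down to just 9. So r8c6=9.
Step 24. [r3c7∈{6,9}] 9 has one home in row 3: r3c7 ⇒ r3c7=9.
Step 25. [r6c7∈{4,6}] 6 has one home in col 7: r6c7, so r6c7=6.
Step 26. [r3c3∈{3}] r3c3 has the single candidate 3, so r3c3=3.
Step 27. [r2c5∈{1,3,4}] row 2 places 3 nowhere but r2c5 ⇒ r2c5=3.
Step 28. [r7c5∈{5}] r7c5 is down to just 5 ⇒ r7c5=5.
Step 29. [r3c5∈{6}] r3c5's peers cover all but 6 ⇒ r3c5=6.
Step 30. [r4c2∈{5,8}] in row 4, 5 fits only at r4c2. So r4c2=5.
Step 31. [r6c6∈{4}] nothing but 4 survives at r6c6. So r6c6=4.
Step 32. [r9c6∈{8}] r9c6 has the single candidate 8 ⇒ r9c6=8.
Step 33. [r4c5∈{8,9}] 8 has one home in row 4: r4c5, so r4c5=8.
Step 34. [r5c8∈{5,9}] 5 has one home in row 5: r5c8, so r5c8=5.
Step 35. [r1c5∈{1}] only 1 remains possible at r1c5, so r1c5=1.
Step 36. [r3c6∈{5}] only 5 remains possible at r3c6 ⇒ r3c6=5.
Step 37. [r7c6∈{3}] r7c6 is down to just 3. So r7c6=3.
Step 38. [r7c8∈{6}] only 6 remains possible at r7c8, so r7c8=6.
Step 39. [r5c2∈{8}] r5c2 is down to just 8 ⇒ r5c2=8.
Step 40. [r4c1∈{9}] only 9 remains possible at r4c1, so r4c1=9.
Step 41. [r2c4∈{4}] only 4 remains possible at r2c4 ⇒ r2c4=4.
Step 42. [r2c9∈{1}] r2c9 has the single candidate 1 ⇒ r2c9=1.
Step 43. [r9c1∈{1}] r9c1's peers cover all but 1. So r9c1=1.
Step 44. [r5c5∈{9}] only 9 remains possible at r5c5, so r5c5=9.
Step 45. [r2c3∈{7}] r2c3's peers cover all but 7. So r2c3=7.
Step 46. [r1c9∈{6}] r1c9's peers cover all but 6, so r1c9=6.
Step 47. [r8c5∈{2}] r8c5 has the single candidate 2 ⇒ r8c5=2.
Step 48. [r3c1∈{2}] nothing but 2 survives at r3c1 ⇒ r3c1=2.
Step 49. [r6c8∈{9}] r6c8 is down to just 9 ⇒ r6c8=9.
Step 50. [r9c5∈{4}] nothing but 4 survives at r9c5. So r9c5=4.
Step 51. [r4c6∈{6}] only 6 remains possible at r4c6, so r4c6=6.
Step 52. [r5c7∈{4}] r5c7 has the single candidate 4 ⇒ r5c7=4.

Answer: 8 4 5 9 1 7 2 3 6 / 6 9 7 4 3 2 5 8 1 / 2 1 3 8 6 5 9 7 4 / 9 5 4 2 8 6 3 1 7 / 7 8 6 3 9 1 4 5 2 / 3 2 1 5 7 4 6 9 8 / 4 7 2 1 5 3 8 6 9 / 5 6 8 7 2 9 1 4 3 / 1 3 9 6 4 8 7 2 5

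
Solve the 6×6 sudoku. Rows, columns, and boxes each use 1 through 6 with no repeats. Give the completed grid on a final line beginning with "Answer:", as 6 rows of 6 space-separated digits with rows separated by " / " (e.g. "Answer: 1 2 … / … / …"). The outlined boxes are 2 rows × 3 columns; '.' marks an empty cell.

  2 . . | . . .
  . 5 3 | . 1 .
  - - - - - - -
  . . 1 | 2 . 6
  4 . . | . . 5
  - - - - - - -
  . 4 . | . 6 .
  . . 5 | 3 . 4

Step 1. [r2c1∈{6}] only 6 remains possible at r2c1 ⇒ r2c1=6.
Step 2. [r1c5∈{3,4,5}] r1c5 is the only open cell in col 5 admitting 5. So r1c5=5.
Step 3. [r5c3∈{2}] nothing but 2 survives at r5c3 ⇒ r5c3=2.
Step 4. [r3c2∈{3}] nothing but 3 survives at r3c2, so r3c2=3.
Step 5. [r6c2∈{1,6}] r6c2 is the only open cell in row 6 admitting 6, so r6c2=6.
Step 6. [r5c6∈{1}] nothing but 1 survives at r5c6 ⇒ r5c6=1.
Step 7. [r2c4∈{4}] nothing but 4 survives at r2c4. So r2c4=4.
Step 8. [r4c4∈{1}] r4c4 is down to just 1, so r4c4=1.
Step 9. [r5c4∈{5}] nothing but 5 survives at r5c4, so r5c4=5.
Step 10. [r1c3∈{4}] r1c3 has the single candidate 4. So r1c3=4.
Step 11. [r5c1∈{3}] nothing but 3 survives at r5c1. So r5c1=3.
Step 12. [r6c5∈{2}] nothing but 2 survives at r6c5 ⇒ r6c5=2.
Step 13. [r1c6∈{3}] r1c6 has the single candidate 3 ⇒ r1c6=3.
Step 14. [r4c3∈{6}] r4c3 has the single candidate 6, so r4c3=6.
Step 15. [r3c5∈{4}] only 4 remains possible at r3c5. So r3c5=4.
Step 16. [r1c4∈{6}] r1c4's peers cover all but 6. So r1c4=6.
Step 17. [r4c2∈{2}] r4c2 has the single candidate 2. So r4c2=2.
Step 18. [r4c5∈{3}] r4c5 is down to just 3, so r4c5=3.
Step 19. [r3c1∈{5}] r3c1 is down to just 5, so r3c1=5.
Step 20. [r2c6∈{2}] only 2 remains possible at r2c6. So r2c6=2.
Step 21. [r1c2∈{1}] nothing but 1 survives at r1c2. So r1c2=1.
Step 22. [r6c1∈{1}] r6c1's peers cover all but 1. So r6c1=1.

Answer: 2 1 4 6 5 3 / 6 5 3 4 1 2 / 5 3 1 2 4 6 / 4 2 6 1 3 5 / 3 4 2 5 6 1 / 1 6 5 3 2 4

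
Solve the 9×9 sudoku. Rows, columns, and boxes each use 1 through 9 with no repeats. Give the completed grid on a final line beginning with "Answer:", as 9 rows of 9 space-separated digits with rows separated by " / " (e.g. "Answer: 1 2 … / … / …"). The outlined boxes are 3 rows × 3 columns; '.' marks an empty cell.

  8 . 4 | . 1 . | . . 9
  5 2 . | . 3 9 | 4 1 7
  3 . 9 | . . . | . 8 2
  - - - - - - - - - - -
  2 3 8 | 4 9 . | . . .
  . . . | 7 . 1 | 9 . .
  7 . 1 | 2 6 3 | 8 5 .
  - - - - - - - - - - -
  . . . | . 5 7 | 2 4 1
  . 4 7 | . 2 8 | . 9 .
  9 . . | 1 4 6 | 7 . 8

Step 1. [r2c3∈{6}] only 6 remains possible at r2c3 ⇒ r2c3=6.
Step 2. [r4c9∈{6}] only 6 remains possible at r4c9. So r4c9=6.
Step 3. [r8c7∈{3,5,6}] 6 has one home in box 9: r8c7. So r8c7=6.
Step 4. [r9c8∈{3}] nothing but 3 survives at r9c8, so r9c8=3.
Step 5. [r3c7∈{5}] r3c7 has the single candidate 5, so r3c7=5.
Step 6. [r7c1∈{6}] nothing but 6 survives at r7c1. So r7c1=6.
Step 7. [r9c2∈{5}] only 5 remains possible at r9c2, so r9c2=5.
Step 8. [r1c4∈{5,6}] 5 has one home in col 4: r1c4, so r1c4=5.
Step 9. [r1c2∈{7}] r1c2 has the single candidate 7, so r1c2=7.
Step 10. [r5c1∈{4}] only 4 remains possible at r5c1, so r5c1=4.
Step 11. [r7c4∈{3,9}] across row 7, 9 lands solely at r7c4. So r7c4=9.
Step 12. [r2c4∈{8}] nothing but 8 survives at r2c4, so r2c4=8.
Step 13. [r8c4∈{3}] r8c4's peers cover all but 3 ⇒ r8c4=3.
Step 14. [r1c6∈{2}] only 2 remains possible at r1c6 ⇒ r1c6=2.
Step 15. [r5c5∈{8}] r5c5 has the single candidate 8 ⇒ r5c5=8.
Step 16. [r3c5∈{7}] r3c5 has the single candidate 7. So r3c5=7.
Step 17. [r7c2∈{8}] nothing but 8 survives at r7c2, so r7c2=8.
Step 18. [r5c9∈{3}] only 3 remains possible at r5c9. So r5c9=3.
Step 19. [r8c9∈{5}] only 5 remains possible at r8c9. So r8c9=5.
Step 20. [r4c8∈{7}] r4c8 has the single candidate 7, so r4c8=7.
Step 21. [r1c7∈{3}] r1c7's peers cover all but 3. So r1c7=3.
Step 22. [r5c8∈{2}] r5c8's peers cover all but 2 ⇒ r5c8=2.
Step 23. [r9c3∈{2}] only 2 remains possible at r9c3, so r9c3=2.
Step 24. [r6c9∈{4}] r6c9 is down to just 4. So r6c9=4.
Step 25. [r5c2∈{6}] r5c2 is down to just 6 ⇒ r5c2=6.
Step 26. [r1c8∈{6}] nothing but 6 survives at r1c8 ⇒ r1c8=6.
Step 27. [r8c1∈{1}] only 1 remains possible at r8c1 ⇒ r8c1=1.
Step 28. [r4c7∈{1}] only 1 remains possible at r4c7, so r4c7=1.
Step 29. [r7c3∈{3}] nothing but 3 survives at r7c3. So r7c3=3.
Step 30. [r5c3∈{5}] r5c3 has the single candidate 5 ⇒ r5c3=5.
Step 31. [r6c2∈{9}] nothing but 9 survives at r6c2 ⇒ r6c2=9.
Step 32. [r3c4∈{6}] nothing but 6 survives at r3c4 ⇒ r3c4=6.
Step 33. [r3c2∈{1}] r3c2 is down to just 1, so r3c2=1.
Step 34. [r3c6∈{4}] only 4 remains possible at r3c6 ⇒ r3c6=4.
Step 35. [r4c6∈{5}] r4c6 is down to just 5 ⇒ r4c6=5.

Answer: 8 7 4 5 1 2 3 6 9 / 5 2 6 8 3 9 4 1 7 / 3 1 9 6 7 4 5 8 2 / 2 3 8 4 9 5 1 7 6 / 4 6 5 7 8 1 9 2 3 / 7 9 1 2 6 3 8 5 4 / 6 8 3 9 5 7 2 4 1 / 1 4 7 3 2 8 6 9 5 / 9 5 2 1 4 6 7 3 8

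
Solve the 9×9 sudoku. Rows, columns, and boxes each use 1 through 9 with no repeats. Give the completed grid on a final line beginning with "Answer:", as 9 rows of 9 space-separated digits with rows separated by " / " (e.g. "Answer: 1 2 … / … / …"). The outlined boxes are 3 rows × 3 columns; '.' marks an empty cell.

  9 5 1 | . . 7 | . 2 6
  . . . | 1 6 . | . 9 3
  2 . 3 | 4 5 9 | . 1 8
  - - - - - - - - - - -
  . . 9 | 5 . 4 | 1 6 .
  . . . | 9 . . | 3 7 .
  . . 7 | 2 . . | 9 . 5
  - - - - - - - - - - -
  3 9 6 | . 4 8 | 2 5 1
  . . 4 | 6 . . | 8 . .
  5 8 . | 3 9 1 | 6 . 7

Step 1. [r4c1∈{8}] r4c1 is down to just 8. So r4c1=8.
Step 2. [r6c6∈{3,6}] 3 has one home in col 6: r6c6 ⇒ r6c6=3.
Step 3. [r5c9∈{2,4}] 4 has one home in col 9: r5c9, so r5c9=4.
Step 4. [r8c5∈{2,7}] in col 5, 2 fits only at r8c5 ⇒ r8c5=2.
Step 5. [r3c2∈{6,7}] in row 3, 6 fits only at r3c2, so r3c2=6.
Step 6. [r6c1∈{1,4,6}] 6 has one home in row 6: r6c1, so r6c1=6.
Step 7. [r5c1∈{1}] only 1 remains possible at r5c1. So r5c1=1.
Step 8. [r2c1∈{4,7}] in col 1, 4 fits only at r2c1. So r2c1=4.
Step 9. [r5c5∈{8}] only 8 remains possible at r5c5, so r5c5=8.
Step 10. [r2c2∈{7}] r2c2 has the single candidate 7. So r2c2=7.
Step 11. [r5c2∈{2}] r5c2 is down to just 2. So r5c2=2.
Step 12. [r2c6∈{2}] only 2 remains possible at r2c6. So r2c6=2.
Step 13. [r1c4∈{8}] r1c4's peers cover all but 8 ⇒ r1c4=8.
Step 14. [r4c5∈{7}] r4c5 has the single candidate 7 ⇒ r4c5=7.
Step 15. [r2c3∈{8}] nothing but 8 survives at r2c3. So r2c3=8.
Step 16. [r3c7∈{7}] r3c7 has the single candidate 7 ⇒ r3c7=7.
Step 17. [r8c9∈{9}] r8c9 is down to just 9 ⇒ r8c9=9.
Step 18. [r4c2∈{3}] r4c2 is down to just 3 ⇒ r4c2=3.
Step 19. [r6c8∈{8}] r6c8 is down to just 8, so r6c8=8.
Step 20. [r1c7∈{4}] r1c7 has the single candidate 4, so r1c7=4.
Step 21. [r9c3∈{2}] r9c3's peers cover all but 2, so r9c3=2.
Step 22. [r8c8∈{3}] r8c8 has the single candidate 3 ⇒ r8c8=3.
Step 23. [r1c5∈{3}] only 3 remains possible at r1c5 ⇒ r1c5=3.
Step 24. [r8c1∈{7}] r8c1 has the single candidate 7. So r8c1=7.
Step 25. [r7c4∈{7}] nothing but 7 survives at r7c4, so r7c4=7.
Step 26. [r6c5∈{1}] r6c5 is down to just 1, so r6c5=1.
Step 27. [r5c6∈{6}] r5c6's peers cover all but 6, so r5c6=6.
Step 28. [r8c2∈{1}] only 1 remains possible at r8c2 ⇒ r8c2=1.
Step 29. [r2c7∈{5}] r2c7 has the single candidate 5, so r2c7=5.
Step 30. [r6c2∈{4}] r6c2 is down to just 4, so r6c2=4.
Step 31. [r9c8∈{4}] r9c8's peers cover all but 4. So r9c8=4.
Step 32. [r8c6∈{5}] r8c6's peers cover all but 5. So r8c6=5.
Step 33. [r4c9∈{2}] r4c9 is down to just 2, so r4c9=2.
Step 34. [r5c3∈{5}] r5c3 is down to just 5 ⇒ r5c3=5.

Answer: 9 5 1 8 3 7 4 2 6 / 4 7 8 1 6 2 5 9 3 / 2 6 3 4 5 9 7 1 8 / 8 3 9 5 7 4 1 6 2 / 1 2 5 9 8 6 3 7 4 / 6 4 7 2 1 3 9 8 5 / 3 9 6 7 4 8 2 5 1 / 7 1 4 6 2 5 8 3 9 / 5 8 2 3 9 1 6 4 7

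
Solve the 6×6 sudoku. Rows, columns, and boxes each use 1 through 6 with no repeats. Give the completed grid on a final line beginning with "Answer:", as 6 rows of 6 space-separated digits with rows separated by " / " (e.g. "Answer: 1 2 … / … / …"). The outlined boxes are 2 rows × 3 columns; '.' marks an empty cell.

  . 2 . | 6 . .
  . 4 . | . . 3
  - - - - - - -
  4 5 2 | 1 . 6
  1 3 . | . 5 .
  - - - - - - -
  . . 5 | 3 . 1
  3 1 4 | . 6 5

Step 1. [r6c4∈{2}] only 2 remains possible at r6c4, so r6c4=2.
Step 2. [r1c6∈{4}] r1c6 is down to just 4, so r1c6=4.
Step 3. [r1c5∈{1}] r1c5 has the single candidate 1 ⇒ r1c5=1.
Step 4. [r2c4∈{5}] r2c4 is down to just 5, so r2c4=5.
Step 5. [r2c1∈{6}] only 6 remains possible at r2c1, so r2c1=6.
Step 6. [r1c3∈{3}] r1c3 has the single candidate 3. So r1c3=3.
Step 7. [r2c3∈{1}] nothing but 1 survives at r2c3, so r2c3=1.
Step 8. [r1c1∈{5}] r1c1 has the single candidate 5. So r1c1=5.
Step 9. [r4c6∈{2}] only 2 remains possible at r4c6, so r4c6=2.
Step 10. [r5c5∈{4}] only 4 remains possible at r5c5. So r5c5=4.
Step 11. [r5c2∈{6}] nothing but 6 survives at r5c2, so r5c2=6.
Step 12. [r3c5∈{3}] nothing but 3 survives at r3c5, so r3c5=3.
Step 13. [r4c3∈{6}] only 6 remains possible at r4c3, so r4c3=6.
Step 14. [r5c1∈{2}] only 2 remains possible at r5c1. So r5c1=2.
Step 15. [r2c5∈{2}] only 2 remains possible at r2c5, so r2c5=2.
Step 16. [r4c4∈{4}] nothing but 4 survives at r4c4. So r4c4=4.

Answer: 5 2 3 6 1 4 / 6 4 1 5 2 3 / 4 5 2 1 3 6 / 1 3 6 4 5 2 / 2 6 5 3 4 1 / 3 1 4 2 6 5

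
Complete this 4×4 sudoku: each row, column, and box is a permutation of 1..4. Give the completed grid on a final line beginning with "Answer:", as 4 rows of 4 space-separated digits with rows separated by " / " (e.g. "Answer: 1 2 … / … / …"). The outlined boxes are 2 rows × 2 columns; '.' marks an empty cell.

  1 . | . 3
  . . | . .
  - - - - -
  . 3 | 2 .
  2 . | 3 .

Step 1. [r1c3∈{4}] nothing but 4 survives at r1c3 ⇒ r1c3=4.
Step 2. [r3c1∈{4}] r3c1 has the single candidate 4, so r3c1=4.
Step 3. [r2c4∈{1,2}] col 4 places 2 nowhere but r2c4 ⇒ r2c4=2.
Step 4. [r4c2∈{1}] only 1 remains possible at r4c2, so r4c2=1.
Step 5. [r3c4∈{1}] nothing but 1 survives at r3c4 ⇒ r3c4=1.
Step 6. [r1c2∈{2}] r1c2's peers cover all but 2, so r1c2=2.
Step 7. [r2c1∈{3}] r2c1's peers cover all but 3 ⇒ r2c1=3.
Step 8. [r4c4∈{4}] r4c4's peers cover all but 4 ⇒ r4c4=4.
Step 9. [r2c2∈{4}] r2c2 has the single candidate 4. So r2c2=4.
Step 10. [r2c3∈{1}] only 1 remains possible at r2c3 ⇒ r2c3=1.

Answer: 1 2 4 3 / 3 4 1 2 / 4 3 2 1 / 2 1 3 4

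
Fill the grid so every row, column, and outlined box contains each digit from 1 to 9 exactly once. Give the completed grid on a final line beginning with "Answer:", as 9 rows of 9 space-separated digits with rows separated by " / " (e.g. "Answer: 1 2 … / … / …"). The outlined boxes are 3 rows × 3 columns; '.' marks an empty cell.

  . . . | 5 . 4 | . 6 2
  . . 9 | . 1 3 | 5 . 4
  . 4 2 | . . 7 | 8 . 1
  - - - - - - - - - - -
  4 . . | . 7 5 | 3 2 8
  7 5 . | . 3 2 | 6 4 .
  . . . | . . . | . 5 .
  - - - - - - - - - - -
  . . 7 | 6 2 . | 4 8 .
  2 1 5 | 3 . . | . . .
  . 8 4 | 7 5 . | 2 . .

Step 1. [r6c6∈{1,6,8,9}] in col 6, 6 fits only at r6c6. So r6c6=6.
Step 2. [r3c4∈{9}] r3c4's peers cover all but 9 ⇒ r3c4=9.
Step 3. [r6c5∈{4,8,9}] r6c5 is the only open cell in box 5 admitting 9. So r6c5=9.
Step 4. [r9c1∈{3,6,9}] in box 7, 6 fits only at r9c1, so r9c1=6.
Step 5. [r1c5∈{8}] nothing but 8 survives at r1c5, so r1c5=8.
Step 6. [r6c7∈{1,7}] r6c7 is the only open cell in col 7 admitting 1. So r6c7=1.
Step 7. [r7c1∈{3,9}] col 1 places 9 nowhere but r7c1. So r7c1=9.
Step 8. [r7c2∈{3}] nothing but 3 survives at r7c2 ⇒ r7c2=3.
Step 9. [r2c8∈{7}] r2c8's peers cover all but 7, so r2c8=7.
Step 10. [r8c8∈{9}] r8c8's peers cover all but 9, so r8c8=9.
Step 11. [r1c1∈{1,3}] 1 has one home in col 1: r1c1, so r1c1=1.
Step 12. [r9c8∈{1,3}] in col 8, 1 fits only at r9c8, so r9c8=1.
Step 13. [r4c4∈{1}] nothing but 1 survives at r4c4, so r4c4=1.
Step 14. [r5c4∈{8}] r5c4 has the single candidate 8, so r5c4=8.
Step 15. [r6c3∈{3,8}] col 3 places 8 nowhere but r6c3. So r6c3=8.
Step 16. [r6c1∈{3}] r6c1 has the single candidate 3 ⇒ r6c1=3.
Step 17. [r8c7∈{7}] r8c7's peers cover all but 7. So r8c7=7.
Step 18. [r2c2∈{6}] r2c2 is down to just 6, so r2c2=6.
Step 19. [r8c6∈{8}] only 8 remains possible at r8c6 ⇒ r8c6=8.
Step 20. [r8c5∈{4}] nothing but 4 survives at r8c5 ⇒ r8c5=4.
Step 21. [r4c3∈{6}] nothing but 6 survives at r4c3 ⇒ r4c3=6.
Step 22. [r7c9∈{5}] nothing but 5 survives at r7c9 ⇒ r7c9=5.
Step 23. [r1c7∈{9}] nothing but 9 survives at r1c7 ⇒ r1c7=9.
Step 24. [r3c1∈{5}] r3c1 has the single candidate 5, so r3c1=5.
Step 25. [r9c6∈{9}] nothing but 9 survives at r9c6 ⇒ r9c6=9.
Step 26. [r6c2∈{2}] r6c2 is down to just 2, so r6c2=2.
Step 27. [r5c9∈{9}] r5c9's peers cover all but 9. So r5c9=9.
Step 28. [r2c1∈{8}] r2c1 has the single candidate 8. So r2c1=8.
Step 29. [r1c2∈{7}] r1c2 has the single candidate 7, so r1c2=7.
Step 30. [r9c9∈{3}] nothing but 3 survives at r9c9 ⇒ r9c9=3.
Step 31. [r7c6∈{1}] r7c6 is down to just 1 ⇒ r7c6=1.
Step 32. [r6c4∈{4}] r6c4 has the single candidate 4. So r6c4=4.
Step 33. [r8c9∈{6}] r8c9 is down to just 6, so r8c9=6.
Step 34. [r3c8∈{3}] r3c8's peers cover all but 3. So r3c8=3.
Step 35. [r2c4∈{2}] nothing but 2 survives at r2c4. So r2c4=2.
Step 36. [r3c5∈{6}] only 6 remains possible at r3c5 ⇒ r3c5=6.
Step 37. [r6c9∈{7}] r6c9 is down to just 7, so r6c9=7.
Step 38. [r4c2∈{9}] r4c2's peers cover all but 9 ⇒ r4c2=9.
Step 39. [r1c3∈{3}] nothing but 3 survives at r1c3, so r1c3=3.
Step 40. [r5c3∈{1}] r5c3 is down to just 1 ⇒ r5c3=1.

Answer: 1 7 3 5 8 4 9 6 2 / 8 6 9 2 1 3 5 7 4 / 5 4 2 9 6 7 8 3 1 / 4 9 6 1 7 5 3 2 8 / 7 5 1 8 3 2 6 4 9 / 3 2 8 4 9 6 1 5 7 / 9 3 7 6 2 1 4 8 5 / 2 1 5 3 4 8 7 9 6 / 6 8 4 7 5 9 2 1 3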